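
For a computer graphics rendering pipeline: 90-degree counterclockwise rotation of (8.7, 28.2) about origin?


90° CCW: (x,y) -> (-y, x)
(8.7,28.2) -> (-28.2, 8.7)

(-28.2, 8.7)


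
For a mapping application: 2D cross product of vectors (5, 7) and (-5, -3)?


u x v = u_x*v_y - u_y*v_x = 5*(-3) - 7*(-5)
= (-15) - (-35) = 20

20


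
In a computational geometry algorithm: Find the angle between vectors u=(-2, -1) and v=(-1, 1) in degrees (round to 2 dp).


u.v = 1, |u| = sqrt(5) = 2.2361, |v| = sqrt(2) = 1.4142
cos(theta) = u.v/(|u||v|) = 1/sqrt(10) = 0.316228
theta = acos(0.316228) = 71.57 degrees

71.57 degrees


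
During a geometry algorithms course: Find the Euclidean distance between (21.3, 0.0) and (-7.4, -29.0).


dx=-28.7, dy=-29
d^2 = (-28.7)^2 + (-29)^2 = 1664.69
d = sqrt(1664.69) = 40.8006

40.8006


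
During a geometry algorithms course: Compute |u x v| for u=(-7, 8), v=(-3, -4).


|u x v| = |(-7)*(-4) - 8*(-3)|
= |28 - (-24)| = 52

52


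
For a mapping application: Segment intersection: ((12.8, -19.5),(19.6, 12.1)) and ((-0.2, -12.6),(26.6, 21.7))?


Cross products: d1=-630.82, d2=-17.18, d3=457.72, d4=-155.92
d1*d2 < 0 and d3*d4 < 0? no

No, they don't intersect


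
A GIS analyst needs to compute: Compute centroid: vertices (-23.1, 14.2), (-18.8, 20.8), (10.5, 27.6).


Centroid = ((x_A+x_B+x_C)/3, (y_A+y_B+y_C)/3)
= (((-23.1)+(-18.8)+10.5)/3, (14.2+20.8+27.6)/3)
= (-10.4667, 20.8667)

(-10.4667, 20.8667)


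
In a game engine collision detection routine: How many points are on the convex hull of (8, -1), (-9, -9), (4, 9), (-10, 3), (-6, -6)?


Convex hull vertices (CCW): (-10, 3), (-9, -9), (8, -1), (4, 9)
Count = 4

4


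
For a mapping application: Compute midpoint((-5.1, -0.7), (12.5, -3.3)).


M = (((-5.1)+12.5)/2, ((-0.7)+(-3.3))/2)
= (3.7, -2)

(3.7, -2)


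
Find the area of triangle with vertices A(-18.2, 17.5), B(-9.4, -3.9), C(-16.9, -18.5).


Area = |x_A(y_B-y_C) + x_B(y_C-y_A) + x_C(y_A-y_B)|/2
= |(-265.72) + 338.4 + (-361.66)|/2
= 288.98/2 = 144.49

144.49


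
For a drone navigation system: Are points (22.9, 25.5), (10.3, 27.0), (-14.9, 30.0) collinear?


Cross product: (10.3-22.9)*(30-25.5) - (27-25.5)*((-14.9)-22.9)
= 0

Yes, collinear


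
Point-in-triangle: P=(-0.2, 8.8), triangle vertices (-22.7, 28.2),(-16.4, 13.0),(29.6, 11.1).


Cross products: AB x AP = 219.78, BC x BP = -162.42, CA x CP = 629.87
All same sign? no

No, outside


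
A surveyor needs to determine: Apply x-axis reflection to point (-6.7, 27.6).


Reflection over x-axis: (x,y) -> (x,-y)
(-6.7, 27.6) -> (-6.7, -27.6)

(-6.7, -27.6)


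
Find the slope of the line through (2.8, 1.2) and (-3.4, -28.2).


slope = (y2-y1)/(x2-x1) = ((-28.2)-1.2)/((-3.4)-2.8) = (-29.4)/(-6.2) = 4.7419

4.7419


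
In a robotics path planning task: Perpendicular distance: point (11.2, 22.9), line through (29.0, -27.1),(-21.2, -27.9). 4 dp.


|cross product| = 2524.24
|line direction| = sqrt(2520.68) = 50.2064
Distance = 2524.24/sqrt(2520.68) = 50.2773

50.2773


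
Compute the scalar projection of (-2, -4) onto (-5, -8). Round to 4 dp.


u.v = 42, |v| = sqrt(89) = 9.434
Scalar projection = u.v / |v| = 42 / sqrt(89) = 4.452

4.452


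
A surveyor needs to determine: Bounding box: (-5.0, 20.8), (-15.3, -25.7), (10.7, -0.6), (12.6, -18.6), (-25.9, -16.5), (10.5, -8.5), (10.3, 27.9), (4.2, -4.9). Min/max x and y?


x range: [-25.9, 12.6]
y range: [-25.7, 27.9]
Bounding box: (-25.9,-25.7) to (12.6,27.9)

(-25.9,-25.7) to (12.6,27.9)


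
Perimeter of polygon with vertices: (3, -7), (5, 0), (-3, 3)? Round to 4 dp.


Sides: (3, -7)->(5, 0): sqrt(53) = 7.28011, (5, 0)->(-3, 3): sqrt(73) = 8.544004, (-3, 3)->(3, -7): sqrt(136) = 11.661904
Sum = 27.486018
Perimeter = 27.486

27.486


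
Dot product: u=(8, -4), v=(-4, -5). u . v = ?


u . v = u_x*v_x + u_y*v_y = 8*(-4) + (-4)*(-5)
= (-32) + 20 = -12

-12


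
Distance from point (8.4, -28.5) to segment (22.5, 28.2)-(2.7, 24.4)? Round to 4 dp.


Project P onto AB: t = 1 (clamped to [0,1])
Closest point on segment: (2.7, 24.4)
Distance: 53.2062

53.2062


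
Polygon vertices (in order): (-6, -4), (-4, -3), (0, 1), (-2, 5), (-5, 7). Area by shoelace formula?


Shoelace sum: ((-6)*(-3) - (-4)*(-4)) + ((-4)*1 - 0*(-3)) + (0*5 - (-2)*1) + ((-2)*7 - (-5)*5) + ((-5)*(-4) - (-6)*7)
= 73
Area = |73|/2 = 36.5

36.5


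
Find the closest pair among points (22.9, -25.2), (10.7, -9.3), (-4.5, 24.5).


d(P0,P1) = 20.0412, d(P0,P2) = 56.7525, d(P1,P2) = 37.0605
Closest: P0 and P1

Closest pair: (22.9, -25.2) and (10.7, -9.3), distance = 20.0412


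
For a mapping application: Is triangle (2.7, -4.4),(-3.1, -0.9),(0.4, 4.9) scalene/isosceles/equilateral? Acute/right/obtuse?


Side lengths squared: AB^2=45.89, BC^2=45.89, CA^2=91.78
Sorted: [45.89, 45.89, 91.78]
By sides: Isosceles, By angles: Right

Isosceles, Right


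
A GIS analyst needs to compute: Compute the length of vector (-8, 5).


|u| = sqrt((-8)^2 + 5^2) = sqrt(89) = 9.434

9.434


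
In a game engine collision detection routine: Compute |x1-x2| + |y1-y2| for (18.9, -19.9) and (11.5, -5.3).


|18.9-11.5| + |(-19.9)-(-5.3)| = 7.4 + 14.6 = 22

22


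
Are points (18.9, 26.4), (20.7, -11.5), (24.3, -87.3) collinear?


Cross product: (20.7-18.9)*((-87.3)-26.4) - ((-11.5)-26.4)*(24.3-18.9)
= 0

Yes, collinear


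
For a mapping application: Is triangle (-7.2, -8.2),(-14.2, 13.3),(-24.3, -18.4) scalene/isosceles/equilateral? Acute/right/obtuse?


Side lengths squared: AB^2=511.25, BC^2=1106.9, CA^2=396.45
Sorted: [396.45, 511.25, 1106.9]
By sides: Scalene, By angles: Obtuse

Scalene, Obtuse


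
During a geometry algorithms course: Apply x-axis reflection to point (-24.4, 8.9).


Reflection over x-axis: (x,y) -> (x,-y)
(-24.4, 8.9) -> (-24.4, -8.9)

(-24.4, -8.9)


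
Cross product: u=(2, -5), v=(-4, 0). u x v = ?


u x v = u_x*v_y - u_y*v_x = 2*0 - (-5)*(-4)
= 0 - 20 = -20

-20


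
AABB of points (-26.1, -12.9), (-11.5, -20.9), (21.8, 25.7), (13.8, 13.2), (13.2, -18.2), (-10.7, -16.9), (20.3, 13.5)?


x range: [-26.1, 21.8]
y range: [-20.9, 25.7]
Bounding box: (-26.1,-20.9) to (21.8,25.7)

(-26.1,-20.9) to (21.8,25.7)


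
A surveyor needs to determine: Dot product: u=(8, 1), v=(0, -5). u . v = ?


u . v = u_x*v_x + u_y*v_y = 8*0 + 1*(-5)
= 0 + (-5) = -5

-5


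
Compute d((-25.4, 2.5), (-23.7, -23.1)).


dx=1.7, dy=-25.6
d^2 = 1.7^2 + (-25.6)^2 = 658.25
d = sqrt(658.25) = 25.6564

25.6564


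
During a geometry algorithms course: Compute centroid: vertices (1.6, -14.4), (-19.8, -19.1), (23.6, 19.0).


Centroid = ((x_A+x_B+x_C)/3, (y_A+y_B+y_C)/3)
= ((1.6+(-19.8)+23.6)/3, ((-14.4)+(-19.1)+19)/3)
= (1.8, -4.8333)

(1.8, -4.8333)


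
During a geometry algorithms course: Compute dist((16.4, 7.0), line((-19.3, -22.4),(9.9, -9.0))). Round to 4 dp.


|cross product| = 380.1
|line direction| = sqrt(1032.2) = 32.1279
Distance = 380.1/sqrt(1032.2) = 11.8308

11.8308


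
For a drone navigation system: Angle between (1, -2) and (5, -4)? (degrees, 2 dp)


u.v = 13, |u| = sqrt(5) = 2.2361, |v| = sqrt(41) = 6.4031
cos(theta) = u.v/(|u||v|) = 13/sqrt(205) = 0.907959
theta = acos(0.907959) = 24.78 degrees

24.78 degrees


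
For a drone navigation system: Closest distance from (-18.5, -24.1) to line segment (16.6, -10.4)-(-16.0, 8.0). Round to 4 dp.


Project P onto AB: t = 0.6367 (clamped to [0,1])
Closest point on segment: (-4.1555, 1.3147)
Distance: 29.1835

29.1835


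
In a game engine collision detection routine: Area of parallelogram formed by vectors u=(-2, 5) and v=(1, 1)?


|u x v| = |(-2)*1 - 5*1|
= |(-2) - 5| = 7

7


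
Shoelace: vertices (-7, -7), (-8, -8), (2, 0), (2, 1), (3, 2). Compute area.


Shoelace sum: ((-7)*(-8) - (-8)*(-7)) + ((-8)*0 - 2*(-8)) + (2*1 - 2*0) + (2*2 - 3*1) + (3*(-7) - (-7)*2)
= 12
Area = |12|/2 = 6

6


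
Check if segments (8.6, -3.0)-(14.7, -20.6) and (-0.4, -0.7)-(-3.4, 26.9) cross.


Cross products: d1=-241.5, d2=-357.06, d3=-144.37, d4=-28.81
d1*d2 < 0 and d3*d4 < 0? no

No, they don't intersect


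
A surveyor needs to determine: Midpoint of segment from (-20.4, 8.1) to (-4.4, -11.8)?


M = (((-20.4)+(-4.4))/2, (8.1+(-11.8))/2)
= (-12.4, -1.85)

(-12.4, -1.85)


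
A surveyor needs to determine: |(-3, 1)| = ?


|u| = sqrt((-3)^2 + 1^2) = sqrt(10) = 3.1623

3.1623


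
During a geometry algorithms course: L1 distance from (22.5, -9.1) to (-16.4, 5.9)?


|22.5-(-16.4)| + |(-9.1)-5.9| = 38.9 + 15 = 53.9

53.9


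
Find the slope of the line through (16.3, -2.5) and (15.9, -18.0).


slope = (y2-y1)/(x2-x1) = ((-18)-(-2.5))/(15.9-16.3) = (-15.5)/(-0.4) = 38.75

38.75


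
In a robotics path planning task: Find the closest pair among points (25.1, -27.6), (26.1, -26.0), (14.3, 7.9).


d(P0,P1) = 1.8868, d(P0,P2) = 37.1065, d(P1,P2) = 35.895
Closest: P0 and P1

Closest pair: (25.1, -27.6) and (26.1, -26.0), distance = 1.8868


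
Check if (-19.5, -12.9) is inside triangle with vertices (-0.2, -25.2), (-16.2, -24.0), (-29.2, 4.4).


Cross products: AB x AP = -173.64, BC x BP = -50.58, CA x CP = -214.58
All same sign? yes

Yes, inside


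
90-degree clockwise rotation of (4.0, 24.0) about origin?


90° CW: (x,y) -> (y, -x)
(4,24) -> (24, -4)

(24, -4)


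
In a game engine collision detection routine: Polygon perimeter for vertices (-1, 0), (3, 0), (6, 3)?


Sides: (-1, 0)->(3, 0): sqrt(16) = 4, (3, 0)->(6, 3): sqrt(18) = 4.242641, (6, 3)->(-1, 0): sqrt(58) = 7.615773
Sum = 15.858414
Perimeter = 15.8584

15.8584


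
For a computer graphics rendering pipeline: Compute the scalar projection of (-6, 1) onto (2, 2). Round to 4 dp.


u.v = -10, |v| = sqrt(8) = 2.8284
Scalar projection = u.v / |v| = -10 / sqrt(8) = -3.5355

-3.5355


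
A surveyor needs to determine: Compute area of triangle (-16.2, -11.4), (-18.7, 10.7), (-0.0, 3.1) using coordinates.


Area = |x_A(y_B-y_C) + x_B(y_C-y_A) + x_C(y_A-y_B)|/2
= |(-123.12) + (-271.15) + 0|/2
= 394.27/2 = 197.135

197.135


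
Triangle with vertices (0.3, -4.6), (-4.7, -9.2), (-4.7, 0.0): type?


Side lengths squared: AB^2=46.16, BC^2=84.64, CA^2=46.16
Sorted: [46.16, 46.16, 84.64]
By sides: Isosceles, By angles: Acute

Isosceles, Acute


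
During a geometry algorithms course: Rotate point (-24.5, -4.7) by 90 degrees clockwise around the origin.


90° CW: (x,y) -> (y, -x)
(-24.5,-4.7) -> (-4.7, 24.5)

(-4.7, 24.5)


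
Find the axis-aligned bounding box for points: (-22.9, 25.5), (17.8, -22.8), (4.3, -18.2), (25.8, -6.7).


x range: [-22.9, 25.8]
y range: [-22.8, 25.5]
Bounding box: (-22.9,-22.8) to (25.8,25.5)

(-22.9,-22.8) to (25.8,25.5)


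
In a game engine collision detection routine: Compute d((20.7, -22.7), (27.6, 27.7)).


dx=6.9, dy=50.4
d^2 = 6.9^2 + 50.4^2 = 2587.77
d = sqrt(2587.77) = 50.8701

50.8701


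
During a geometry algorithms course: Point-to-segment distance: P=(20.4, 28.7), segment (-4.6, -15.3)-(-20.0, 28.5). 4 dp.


Project P onto AB: t = 0.7154 (clamped to [0,1])
Closest point on segment: (-15.6178, 16.0362)
Distance: 38.1792

38.1792


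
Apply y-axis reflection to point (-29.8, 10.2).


Reflection over y-axis: (x,y) -> (-x,y)
(-29.8, 10.2) -> (29.8, 10.2)

(29.8, 10.2)


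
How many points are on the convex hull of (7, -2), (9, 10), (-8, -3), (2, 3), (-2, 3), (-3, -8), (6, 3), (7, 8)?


Convex hull vertices (CCW): (-8, -3), (-3, -8), (7, -2), (9, 10), (-2, 3)
Count = 5

5


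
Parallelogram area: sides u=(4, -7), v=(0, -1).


|u x v| = |4*(-1) - (-7)*0|
= |(-4) - 0| = 4

4


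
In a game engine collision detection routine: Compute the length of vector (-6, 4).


|u| = sqrt((-6)^2 + 4^2) = sqrt(52) = 7.2111

7.2111


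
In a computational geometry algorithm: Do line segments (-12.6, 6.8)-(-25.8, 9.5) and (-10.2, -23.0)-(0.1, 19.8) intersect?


Cross products: d1=409.66, d2=1002.43, d3=386.88, d4=-205.89
d1*d2 < 0 and d3*d4 < 0? no

No, they don't intersect


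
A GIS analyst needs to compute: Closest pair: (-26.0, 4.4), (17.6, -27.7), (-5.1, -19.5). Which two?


d(P0,P1) = 54.1421, d(P0,P2) = 31.7493, d(P1,P2) = 24.1357
Closest: P1 and P2

Closest pair: (17.6, -27.7) and (-5.1, -19.5), distance = 24.1357


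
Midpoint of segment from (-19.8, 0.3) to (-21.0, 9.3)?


M = (((-19.8)+(-21))/2, (0.3+9.3)/2)
= (-20.4, 4.8)

(-20.4, 4.8)


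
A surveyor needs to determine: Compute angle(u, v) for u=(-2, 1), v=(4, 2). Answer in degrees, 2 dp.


u.v = -6, |u| = sqrt(5) = 2.2361, |v| = sqrt(20) = 4.4721
cos(theta) = u.v/(|u||v|) = -6/sqrt(100) = -0.6
theta = acos(-0.6) = 126.87 degrees

126.87 degrees


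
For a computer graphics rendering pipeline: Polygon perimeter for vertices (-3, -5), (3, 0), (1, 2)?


Sides: (-3, -5)->(3, 0): sqrt(61) = 7.81025, (3, 0)->(1, 2): sqrt(8) = 2.828427, (1, 2)->(-3, -5): sqrt(65) = 8.062258
Sum = 18.700935
Perimeter = 18.7009

18.7009


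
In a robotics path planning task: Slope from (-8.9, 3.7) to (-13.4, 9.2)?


slope = (y2-y1)/(x2-x1) = (9.2-3.7)/((-13.4)-(-8.9)) = 5.5/(-4.5) = -1.2222

-1.2222


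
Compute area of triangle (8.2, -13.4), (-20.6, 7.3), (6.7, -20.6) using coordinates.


Area = |x_A(y_B-y_C) + x_B(y_C-y_A) + x_C(y_A-y_B)|/2
= |228.78 + 148.32 + (-138.69)|/2
= 238.41/2 = 119.205

119.205


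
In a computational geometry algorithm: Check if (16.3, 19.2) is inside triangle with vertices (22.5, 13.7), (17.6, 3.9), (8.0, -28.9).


Cross products: AB x AP = -87.71, BC x BP = -189.52, CA x CP = 343.87
All same sign? no

No, outside


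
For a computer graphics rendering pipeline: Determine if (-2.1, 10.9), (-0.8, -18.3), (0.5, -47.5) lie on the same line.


Cross product: ((-0.8)-(-2.1))*((-47.5)-10.9) - ((-18.3)-10.9)*(0.5-(-2.1))
= 0

Yes, collinear


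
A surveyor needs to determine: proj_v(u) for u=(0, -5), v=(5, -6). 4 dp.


u.v = 30, |v| = sqrt(61) = 7.8102
Scalar projection = u.v / |v| = 30 / sqrt(61) = 3.8411

3.8411


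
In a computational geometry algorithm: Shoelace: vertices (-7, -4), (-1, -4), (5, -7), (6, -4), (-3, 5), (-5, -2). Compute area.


Shoelace sum: ((-7)*(-4) - (-1)*(-4)) + ((-1)*(-7) - 5*(-4)) + (5*(-4) - 6*(-7)) + (6*5 - (-3)*(-4)) + ((-3)*(-2) - (-5)*5) + ((-5)*(-4) - (-7)*(-2))
= 128
Area = |128|/2 = 64

64


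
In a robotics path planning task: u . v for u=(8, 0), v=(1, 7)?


u . v = u_x*v_x + u_y*v_y = 8*1 + 0*7
= 8 + 0 = 8

8


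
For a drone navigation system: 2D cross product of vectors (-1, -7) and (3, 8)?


u x v = u_x*v_y - u_y*v_x = (-1)*8 - (-7)*3
= (-8) - (-21) = 13

13


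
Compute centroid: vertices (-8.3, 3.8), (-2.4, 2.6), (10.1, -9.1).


Centroid = ((x_A+x_B+x_C)/3, (y_A+y_B+y_C)/3)
= (((-8.3)+(-2.4)+10.1)/3, (3.8+2.6+(-9.1))/3)
= (-0.2, -0.9)

(-0.2, -0.9)


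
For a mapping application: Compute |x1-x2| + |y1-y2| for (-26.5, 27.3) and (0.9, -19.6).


|(-26.5)-0.9| + |27.3-(-19.6)| = 27.4 + 46.9 = 74.3

74.3


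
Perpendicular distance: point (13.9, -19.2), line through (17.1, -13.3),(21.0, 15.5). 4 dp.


|cross product| = 69.15
|line direction| = sqrt(844.65) = 29.0629
Distance = 69.15/sqrt(844.65) = 2.3793

2.3793


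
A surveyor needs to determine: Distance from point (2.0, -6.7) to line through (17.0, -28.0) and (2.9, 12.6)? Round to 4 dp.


|cross product| = 308.67
|line direction| = sqrt(1847.17) = 42.9787
Distance = 308.67/sqrt(1847.17) = 7.1819

7.1819


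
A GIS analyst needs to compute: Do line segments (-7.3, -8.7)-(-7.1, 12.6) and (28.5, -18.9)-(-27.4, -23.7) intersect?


Cross products: d1=-742.02, d2=-1931.73, d3=-764.58, d4=425.13
d1*d2 < 0 and d3*d4 < 0? no

No, they don't intersect


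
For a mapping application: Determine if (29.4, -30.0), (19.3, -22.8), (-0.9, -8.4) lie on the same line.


Cross product: (19.3-29.4)*((-8.4)-(-30)) - ((-22.8)-(-30))*((-0.9)-29.4)
= 0

Yes, collinear


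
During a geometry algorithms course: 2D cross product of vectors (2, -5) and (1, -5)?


u x v = u_x*v_y - u_y*v_x = 2*(-5) - (-5)*1
= (-10) - (-5) = -5

-5


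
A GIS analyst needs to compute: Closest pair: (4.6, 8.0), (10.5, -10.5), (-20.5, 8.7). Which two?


d(P0,P1) = 19.418, d(P0,P2) = 25.1098, d(P1,P2) = 36.4642
Closest: P0 and P1

Closest pair: (4.6, 8.0) and (10.5, -10.5), distance = 19.418


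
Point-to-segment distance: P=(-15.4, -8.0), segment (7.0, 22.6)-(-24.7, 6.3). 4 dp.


Project P onto AB: t = 0.9514 (clamped to [0,1])
Closest point on segment: (-23.1601, 7.0918)
Distance: 16.97

16.97


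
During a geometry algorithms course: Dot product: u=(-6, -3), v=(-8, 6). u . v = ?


u . v = u_x*v_x + u_y*v_y = (-6)*(-8) + (-3)*6
= 48 + (-18) = 30

30


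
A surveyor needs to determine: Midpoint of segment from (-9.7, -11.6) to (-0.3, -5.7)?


M = (((-9.7)+(-0.3))/2, ((-11.6)+(-5.7))/2)
= (-5, -8.65)

(-5, -8.65)


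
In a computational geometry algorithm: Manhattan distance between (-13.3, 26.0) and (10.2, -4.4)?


|(-13.3)-10.2| + |26-(-4.4)| = 23.5 + 30.4 = 53.9

53.9


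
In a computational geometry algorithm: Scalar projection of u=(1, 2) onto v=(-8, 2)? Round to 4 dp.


u.v = -4, |v| = sqrt(68) = 8.2462
Scalar projection = u.v / |v| = -4 / sqrt(68) = -0.4851

-0.4851


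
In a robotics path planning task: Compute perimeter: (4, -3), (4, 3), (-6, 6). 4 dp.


Sides: (4, -3)->(4, 3): sqrt(36) = 6, (4, 3)->(-6, 6): sqrt(109) = 10.440307, (-6, 6)->(4, -3): sqrt(181) = 13.453624
Sum = 29.893931
Perimeter = 29.8939

29.8939


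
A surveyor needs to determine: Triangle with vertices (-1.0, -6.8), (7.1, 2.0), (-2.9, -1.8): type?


Side lengths squared: AB^2=143.05, BC^2=114.44, CA^2=28.61
Sorted: [28.61, 114.44, 143.05]
By sides: Scalene, By angles: Right

Scalene, Right


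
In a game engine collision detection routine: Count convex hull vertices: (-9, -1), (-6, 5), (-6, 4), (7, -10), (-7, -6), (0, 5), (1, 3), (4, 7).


Convex hull vertices (CCW): (-9, -1), (-7, -6), (7, -10), (4, 7), (-6, 5)
Count = 5

5


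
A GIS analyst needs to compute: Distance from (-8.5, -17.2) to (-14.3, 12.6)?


dx=-5.8, dy=29.8
d^2 = (-5.8)^2 + 29.8^2 = 921.68
d = sqrt(921.68) = 30.3592

30.3592


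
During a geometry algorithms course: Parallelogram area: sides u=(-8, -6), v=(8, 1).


|u x v| = |(-8)*1 - (-6)*8|
= |(-8) - (-48)| = 40

40


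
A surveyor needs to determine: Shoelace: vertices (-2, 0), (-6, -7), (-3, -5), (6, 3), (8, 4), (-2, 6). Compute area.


Shoelace sum: ((-2)*(-7) - (-6)*0) + ((-6)*(-5) - (-3)*(-7)) + ((-3)*3 - 6*(-5)) + (6*4 - 8*3) + (8*6 - (-2)*4) + ((-2)*0 - (-2)*6)
= 112
Area = |112|/2 = 56

56


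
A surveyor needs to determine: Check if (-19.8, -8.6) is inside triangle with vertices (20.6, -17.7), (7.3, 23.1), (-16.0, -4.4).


Cross products: AB x AP = 1527.29, BC x BP = -6.64, CA x CP = -204.26
All same sign? no

No, outside


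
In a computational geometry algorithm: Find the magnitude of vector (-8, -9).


|u| = sqrt((-8)^2 + (-9)^2) = sqrt(145) = 12.0416

12.0416


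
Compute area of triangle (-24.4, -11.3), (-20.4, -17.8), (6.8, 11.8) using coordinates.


Area = |x_A(y_B-y_C) + x_B(y_C-y_A) + x_C(y_A-y_B)|/2
= |722.24 + (-471.24) + 44.2|/2
= 295.2/2 = 147.6

147.6


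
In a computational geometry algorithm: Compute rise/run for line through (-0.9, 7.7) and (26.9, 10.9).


slope = (y2-y1)/(x2-x1) = (10.9-7.7)/(26.9-(-0.9)) = 3.2/27.8 = 0.1151

0.1151


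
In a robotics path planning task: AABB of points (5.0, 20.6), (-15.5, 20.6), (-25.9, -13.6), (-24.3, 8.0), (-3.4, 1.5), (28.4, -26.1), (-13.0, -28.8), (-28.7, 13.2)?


x range: [-28.7, 28.4]
y range: [-28.8, 20.6]
Bounding box: (-28.7,-28.8) to (28.4,20.6)

(-28.7,-28.8) to (28.4,20.6)


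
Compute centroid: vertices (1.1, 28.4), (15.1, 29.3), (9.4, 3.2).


Centroid = ((x_A+x_B+x_C)/3, (y_A+y_B+y_C)/3)
= ((1.1+15.1+9.4)/3, (28.4+29.3+3.2)/3)
= (8.5333, 20.3)

(8.5333, 20.3)


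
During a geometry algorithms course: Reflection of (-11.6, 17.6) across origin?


Reflection over origin: (x,y) -> (-x,-y)
(-11.6, 17.6) -> (11.6, -17.6)

(11.6, -17.6)


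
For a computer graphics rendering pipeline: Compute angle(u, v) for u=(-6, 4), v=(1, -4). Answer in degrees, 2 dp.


u.v = -22, |u| = sqrt(52) = 7.2111, |v| = sqrt(17) = 4.1231
cos(theta) = u.v/(|u||v|) = -22/sqrt(884) = -0.73994
theta = acos(-0.73994) = 137.73 degrees

137.73 degrees


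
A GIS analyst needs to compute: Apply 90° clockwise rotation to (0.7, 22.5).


90° CW: (x,y) -> (y, -x)
(0.7,22.5) -> (22.5, -0.7)

(22.5, -0.7)


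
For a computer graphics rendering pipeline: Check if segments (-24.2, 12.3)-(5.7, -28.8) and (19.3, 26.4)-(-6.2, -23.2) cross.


Cross products: d1=-1798.05, d2=733.04, d3=2209.44, d4=-321.65
d1*d2 < 0 and d3*d4 < 0? yes

Yes, they intersect


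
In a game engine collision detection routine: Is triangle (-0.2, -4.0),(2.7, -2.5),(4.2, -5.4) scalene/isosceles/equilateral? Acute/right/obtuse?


Side lengths squared: AB^2=10.66, BC^2=10.66, CA^2=21.32
Sorted: [10.66, 10.66, 21.32]
By sides: Isosceles, By angles: Right

Isosceles, Right


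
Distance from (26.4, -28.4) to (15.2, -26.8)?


dx=-11.2, dy=1.6
d^2 = (-11.2)^2 + 1.6^2 = 128
d = sqrt(128) = 11.3137

11.3137


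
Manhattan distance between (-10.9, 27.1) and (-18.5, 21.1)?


|(-10.9)-(-18.5)| + |27.1-21.1| = 7.6 + 6 = 13.6

13.6


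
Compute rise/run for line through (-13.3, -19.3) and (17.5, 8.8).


slope = (y2-y1)/(x2-x1) = (8.8-(-19.3))/(17.5-(-13.3)) = 28.1/30.8 = 0.9123

0.9123


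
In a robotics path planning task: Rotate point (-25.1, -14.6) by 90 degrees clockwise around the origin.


90° CW: (x,y) -> (y, -x)
(-25.1,-14.6) -> (-14.6, 25.1)

(-14.6, 25.1)


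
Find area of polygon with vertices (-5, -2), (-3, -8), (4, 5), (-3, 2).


Shoelace sum: ((-5)*(-8) - (-3)*(-2)) + ((-3)*5 - 4*(-8)) + (4*2 - (-3)*5) + ((-3)*(-2) - (-5)*2)
= 90
Area = |90|/2 = 45

45


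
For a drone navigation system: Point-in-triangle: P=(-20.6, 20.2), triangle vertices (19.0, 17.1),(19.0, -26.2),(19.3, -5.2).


Cross products: AB x AP = -1714.68, BC x BP = 845.52, CA x CP = 882.15
All same sign? no

No, outside


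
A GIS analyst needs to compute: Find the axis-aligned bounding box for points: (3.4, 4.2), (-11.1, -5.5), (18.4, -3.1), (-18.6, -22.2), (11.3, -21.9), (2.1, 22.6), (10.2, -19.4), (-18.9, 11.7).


x range: [-18.9, 18.4]
y range: [-22.2, 22.6]
Bounding box: (-18.9,-22.2) to (18.4,22.6)

(-18.9,-22.2) to (18.4,22.6)


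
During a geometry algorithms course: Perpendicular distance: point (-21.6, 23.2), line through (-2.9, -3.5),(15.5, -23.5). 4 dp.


|cross product| = 117.28
|line direction| = sqrt(738.56) = 27.1765
Distance = 117.28/sqrt(738.56) = 4.3155

4.3155


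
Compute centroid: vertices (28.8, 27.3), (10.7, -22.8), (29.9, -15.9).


Centroid = ((x_A+x_B+x_C)/3, (y_A+y_B+y_C)/3)
= ((28.8+10.7+29.9)/3, (27.3+(-22.8)+(-15.9))/3)
= (23.1333, -3.8)

(23.1333, -3.8)


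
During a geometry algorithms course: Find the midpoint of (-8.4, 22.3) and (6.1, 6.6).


M = (((-8.4)+6.1)/2, (22.3+6.6)/2)
= (-1.15, 14.45)

(-1.15, 14.45)


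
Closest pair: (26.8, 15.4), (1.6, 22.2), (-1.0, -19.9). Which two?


d(P0,P1) = 26.1013, d(P0,P2) = 44.9325, d(P1,P2) = 42.1802
Closest: P0 and P1

Closest pair: (26.8, 15.4) and (1.6, 22.2), distance = 26.1013


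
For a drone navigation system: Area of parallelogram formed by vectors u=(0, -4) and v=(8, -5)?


|u x v| = |0*(-5) - (-4)*8|
= |0 - (-32)| = 32

32


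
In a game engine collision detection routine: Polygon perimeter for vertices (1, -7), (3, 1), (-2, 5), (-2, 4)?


Sides: (1, -7)->(3, 1): sqrt(68) = 8.246211, (3, 1)->(-2, 5): sqrt(41) = 6.403124, (-2, 5)->(-2, 4): sqrt(1) = 1, (-2, 4)->(1, -7): sqrt(130) = 11.401754
Sum = 27.051089
Perimeter = 27.0511

27.0511


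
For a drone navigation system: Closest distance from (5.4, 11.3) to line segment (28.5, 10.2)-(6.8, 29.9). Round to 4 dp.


Project P onto AB: t = 0.6088 (clamped to [0,1])
Closest point on segment: (15.2892, 22.1932)
Distance: 14.7125

14.7125


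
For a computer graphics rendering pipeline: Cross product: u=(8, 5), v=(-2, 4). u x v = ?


u x v = u_x*v_y - u_y*v_x = 8*4 - 5*(-2)
= 32 - (-10) = 42

42


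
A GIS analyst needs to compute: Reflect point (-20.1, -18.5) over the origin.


Reflection over origin: (x,y) -> (-x,-y)
(-20.1, -18.5) -> (20.1, 18.5)

(20.1, 18.5)


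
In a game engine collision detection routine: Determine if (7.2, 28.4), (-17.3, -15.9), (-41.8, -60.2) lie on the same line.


Cross product: ((-17.3)-7.2)*((-60.2)-28.4) - ((-15.9)-28.4)*((-41.8)-7.2)
= 0

Yes, collinear


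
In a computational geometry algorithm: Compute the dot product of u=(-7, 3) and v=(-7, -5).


u . v = u_x*v_x + u_y*v_y = (-7)*(-7) + 3*(-5)
= 49 + (-15) = 34

34


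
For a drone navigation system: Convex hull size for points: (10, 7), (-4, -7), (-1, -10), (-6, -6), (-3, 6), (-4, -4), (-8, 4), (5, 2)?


Convex hull vertices (CCW): (-8, 4), (-6, -6), (-1, -10), (10, 7), (-3, 6)
Count = 5

5


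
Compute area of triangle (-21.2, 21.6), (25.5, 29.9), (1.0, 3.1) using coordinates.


Area = |x_A(y_B-y_C) + x_B(y_C-y_A) + x_C(y_A-y_B)|/2
= |(-568.16) + (-471.75) + (-8.3)|/2
= 1048.21/2 = 524.105

524.105


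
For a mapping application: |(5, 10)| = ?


|u| = sqrt(5^2 + 10^2) = sqrt(125) = 11.1803

11.1803


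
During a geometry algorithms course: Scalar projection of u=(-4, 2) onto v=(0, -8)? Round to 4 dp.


u.v = -16, |v| = sqrt(64) = 8
Scalar projection = u.v / |v| = -16 / sqrt(64) = -2

-2


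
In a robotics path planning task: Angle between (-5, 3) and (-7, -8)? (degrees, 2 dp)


u.v = 11, |u| = sqrt(34) = 5.831, |v| = sqrt(113) = 10.6301
cos(theta) = u.v/(|u||v|) = 11/sqrt(3842) = 0.177466
theta = acos(0.177466) = 79.78 degrees

79.78 degrees


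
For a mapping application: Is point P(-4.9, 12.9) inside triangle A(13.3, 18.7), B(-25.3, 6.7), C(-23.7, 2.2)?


Cross products: AB x AP = 5.48, BC x BP = 101.72, CA x CP = 85.7
All same sign? yes

Yes, inside


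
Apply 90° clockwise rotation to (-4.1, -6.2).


90° CW: (x,y) -> (y, -x)
(-4.1,-6.2) -> (-6.2, 4.1)

(-6.2, 4.1)


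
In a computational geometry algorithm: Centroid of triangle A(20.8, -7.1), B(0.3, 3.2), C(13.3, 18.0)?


Centroid = ((x_A+x_B+x_C)/3, (y_A+y_B+y_C)/3)
= ((20.8+0.3+13.3)/3, ((-7.1)+3.2+18)/3)
= (11.4667, 4.7)

(11.4667, 4.7)


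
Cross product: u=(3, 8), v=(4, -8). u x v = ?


u x v = u_x*v_y - u_y*v_x = 3*(-8) - 8*4
= (-24) - 32 = -56

-56


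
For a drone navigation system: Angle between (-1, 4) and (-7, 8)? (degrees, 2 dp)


u.v = 39, |u| = sqrt(17) = 4.1231, |v| = sqrt(113) = 10.6301
cos(theta) = u.v/(|u||v|) = 39/sqrt(1921) = 0.889817
theta = acos(0.889817) = 27.15 degrees

27.15 degrees


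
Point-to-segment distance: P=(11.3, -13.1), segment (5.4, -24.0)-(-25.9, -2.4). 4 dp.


Project P onto AB: t = 0.0351 (clamped to [0,1])
Closest point on segment: (4.3012, -23.2417)
Distance: 12.3222

12.3222


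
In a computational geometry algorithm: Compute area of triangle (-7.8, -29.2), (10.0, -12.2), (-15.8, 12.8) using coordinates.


Area = |x_A(y_B-y_C) + x_B(y_C-y_A) + x_C(y_A-y_B)|/2
= |195 + 420 + 268.6|/2
= 883.6/2 = 441.8

441.8


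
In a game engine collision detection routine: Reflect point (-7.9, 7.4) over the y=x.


Reflection over y=x: (x,y) -> (y,x)
(-7.9, 7.4) -> (7.4, -7.9)

(7.4, -7.9)


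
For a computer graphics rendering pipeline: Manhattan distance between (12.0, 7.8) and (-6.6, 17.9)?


|12-(-6.6)| + |7.8-17.9| = 18.6 + 10.1 = 28.7

28.7


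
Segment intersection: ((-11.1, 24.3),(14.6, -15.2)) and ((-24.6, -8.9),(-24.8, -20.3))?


Cross products: d1=147.26, d2=448.14, d3=-1386.49, d4=-1687.37
d1*d2 < 0 and d3*d4 < 0? no

No, they don't intersect


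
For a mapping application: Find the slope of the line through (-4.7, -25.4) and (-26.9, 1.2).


slope = (y2-y1)/(x2-x1) = (1.2-(-25.4))/((-26.9)-(-4.7)) = 26.6/(-22.2) = -1.1982

-1.1982


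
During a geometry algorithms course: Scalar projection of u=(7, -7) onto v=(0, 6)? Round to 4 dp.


u.v = -42, |v| = sqrt(36) = 6
Scalar projection = u.v / |v| = -42 / sqrt(36) = -7

-7


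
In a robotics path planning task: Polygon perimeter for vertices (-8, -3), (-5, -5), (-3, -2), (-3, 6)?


Sides: (-8, -3)->(-5, -5): sqrt(13) = 3.605551, (-5, -5)->(-3, -2): sqrt(13) = 3.605551, (-3, -2)->(-3, 6): sqrt(64) = 8, (-3, 6)->(-8, -3): sqrt(106) = 10.29563
Sum = 25.506732
Perimeter = 25.5067

25.5067


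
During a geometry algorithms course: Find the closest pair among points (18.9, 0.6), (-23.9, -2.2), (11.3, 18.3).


d(P0,P1) = 42.8915, d(P0,P2) = 19.2627, d(P1,P2) = 40.7344
Closest: P0 and P2

Closest pair: (18.9, 0.6) and (11.3, 18.3), distance = 19.2627


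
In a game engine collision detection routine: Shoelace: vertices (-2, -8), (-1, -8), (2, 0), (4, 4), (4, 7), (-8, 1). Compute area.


Shoelace sum: ((-2)*(-8) - (-1)*(-8)) + ((-1)*0 - 2*(-8)) + (2*4 - 4*0) + (4*7 - 4*4) + (4*1 - (-8)*7) + ((-8)*(-8) - (-2)*1)
= 170
Area = |170|/2 = 85

85


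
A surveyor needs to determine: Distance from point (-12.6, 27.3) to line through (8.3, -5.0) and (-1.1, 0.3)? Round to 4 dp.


|cross product| = 192.85
|line direction| = sqrt(116.45) = 10.7912
Distance = 192.85/sqrt(116.45) = 17.871

17.871


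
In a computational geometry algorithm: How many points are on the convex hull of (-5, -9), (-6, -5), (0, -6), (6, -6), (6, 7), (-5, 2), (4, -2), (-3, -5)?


Convex hull vertices (CCW): (-6, -5), (-5, -9), (6, -6), (6, 7), (-5, 2)
Count = 5

5


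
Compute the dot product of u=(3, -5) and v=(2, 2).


u . v = u_x*v_x + u_y*v_y = 3*2 + (-5)*2
= 6 + (-10) = -4

-4


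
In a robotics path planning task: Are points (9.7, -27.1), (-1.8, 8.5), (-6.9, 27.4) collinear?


Cross product: ((-1.8)-9.7)*(27.4-(-27.1)) - (8.5-(-27.1))*((-6.9)-9.7)
= -35.79

No, not collinear


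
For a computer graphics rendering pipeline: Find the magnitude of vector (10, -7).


|u| = sqrt(10^2 + (-7)^2) = sqrt(149) = 12.2066

12.2066


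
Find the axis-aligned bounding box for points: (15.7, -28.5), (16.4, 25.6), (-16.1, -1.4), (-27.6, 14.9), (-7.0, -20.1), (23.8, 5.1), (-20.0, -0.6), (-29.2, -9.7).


x range: [-29.2, 23.8]
y range: [-28.5, 25.6]
Bounding box: (-29.2,-28.5) to (23.8,25.6)

(-29.2,-28.5) to (23.8,25.6)


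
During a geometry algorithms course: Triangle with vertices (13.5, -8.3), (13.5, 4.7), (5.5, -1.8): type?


Side lengths squared: AB^2=169, BC^2=106.25, CA^2=106.25
Sorted: [106.25, 106.25, 169]
By sides: Isosceles, By angles: Acute

Isosceles, Acute


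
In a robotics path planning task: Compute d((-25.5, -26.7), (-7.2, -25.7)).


dx=18.3, dy=1
d^2 = 18.3^2 + 1^2 = 335.89
d = sqrt(335.89) = 18.3273

18.3273


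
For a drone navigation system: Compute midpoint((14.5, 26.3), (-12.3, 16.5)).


M = ((14.5+(-12.3))/2, (26.3+16.5)/2)
= (1.1, 21.4)

(1.1, 21.4)


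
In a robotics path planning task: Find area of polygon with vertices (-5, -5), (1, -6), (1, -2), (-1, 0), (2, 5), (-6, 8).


Shoelace sum: ((-5)*(-6) - 1*(-5)) + (1*(-2) - 1*(-6)) + (1*0 - (-1)*(-2)) + ((-1)*5 - 2*0) + (2*8 - (-6)*5) + ((-6)*(-5) - (-5)*8)
= 148
Area = |148|/2 = 74

74


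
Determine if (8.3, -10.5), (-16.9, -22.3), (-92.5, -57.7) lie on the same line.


Cross product: ((-16.9)-8.3)*((-57.7)-(-10.5)) - ((-22.3)-(-10.5))*((-92.5)-8.3)
= 0

Yes, collinear


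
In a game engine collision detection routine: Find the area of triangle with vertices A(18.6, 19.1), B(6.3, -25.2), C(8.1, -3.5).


Area = |x_A(y_B-y_C) + x_B(y_C-y_A) + x_C(y_A-y_B)|/2
= |(-403.62) + (-142.38) + 358.83|/2
= 187.17/2 = 93.585

93.585


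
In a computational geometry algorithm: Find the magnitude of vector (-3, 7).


|u| = sqrt((-3)^2 + 7^2) = sqrt(58) = 7.6158

7.6158


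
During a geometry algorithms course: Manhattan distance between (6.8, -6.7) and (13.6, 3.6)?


|6.8-13.6| + |(-6.7)-3.6| = 6.8 + 10.3 = 17.1

17.1


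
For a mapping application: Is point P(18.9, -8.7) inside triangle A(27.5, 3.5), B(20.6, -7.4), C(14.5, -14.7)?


Cross products: AB x AP = -9.56, BC x BP = -4.48, CA x CP = -2.08
All same sign? yes

Yes, inside


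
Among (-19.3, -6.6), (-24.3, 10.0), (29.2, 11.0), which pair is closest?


d(P0,P1) = 17.3367, d(P0,P2) = 51.5947, d(P1,P2) = 53.5093
Closest: P0 and P1

Closest pair: (-19.3, -6.6) and (-24.3, 10.0), distance = 17.3367


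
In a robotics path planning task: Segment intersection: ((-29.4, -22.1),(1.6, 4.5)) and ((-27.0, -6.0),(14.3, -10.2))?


Cross products: d1=-675.01, d2=553.77, d3=435.26, d4=-793.52
d1*d2 < 0 and d3*d4 < 0? yes

Yes, they intersect


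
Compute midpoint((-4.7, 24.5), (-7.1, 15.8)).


M = (((-4.7)+(-7.1))/2, (24.5+15.8)/2)
= (-5.9, 20.15)

(-5.9, 20.15)


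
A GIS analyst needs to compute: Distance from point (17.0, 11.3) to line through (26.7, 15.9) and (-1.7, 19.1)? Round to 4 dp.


|cross product| = 161.68
|line direction| = sqrt(816.8) = 28.5797
Distance = 161.68/sqrt(816.8) = 5.6572

5.6572


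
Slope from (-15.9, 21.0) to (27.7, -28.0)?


slope = (y2-y1)/(x2-x1) = ((-28)-21)/(27.7-(-15.9)) = (-49)/43.6 = -1.1239

-1.1239


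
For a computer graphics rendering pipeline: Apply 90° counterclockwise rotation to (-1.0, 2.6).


90° CCW: (x,y) -> (-y, x)
(-1,2.6) -> (-2.6, -1)

(-2.6, -1)


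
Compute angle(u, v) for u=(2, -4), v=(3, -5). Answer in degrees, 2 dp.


u.v = 26, |u| = sqrt(20) = 4.4721, |v| = sqrt(34) = 5.831
cos(theta) = u.v/(|u||v|) = 26/sqrt(680) = 0.997054
theta = acos(0.997054) = 4.4 degrees

4.4 degrees


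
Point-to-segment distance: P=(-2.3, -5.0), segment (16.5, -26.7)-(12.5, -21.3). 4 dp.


Project P onto AB: t = 1 (clamped to [0,1])
Closest point on segment: (12.5, -21.3)
Distance: 22.0166

22.0166


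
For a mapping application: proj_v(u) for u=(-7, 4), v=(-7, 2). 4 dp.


u.v = 57, |v| = sqrt(53) = 7.2801
Scalar projection = u.v / |v| = 57 / sqrt(53) = 7.8296

7.8296


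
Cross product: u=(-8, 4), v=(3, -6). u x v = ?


u x v = u_x*v_y - u_y*v_x = (-8)*(-6) - 4*3
= 48 - 12 = 36

36


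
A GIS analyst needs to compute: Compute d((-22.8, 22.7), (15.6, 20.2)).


dx=38.4, dy=-2.5
d^2 = 38.4^2 + (-2.5)^2 = 1480.81
d = sqrt(1480.81) = 38.4813

38.4813


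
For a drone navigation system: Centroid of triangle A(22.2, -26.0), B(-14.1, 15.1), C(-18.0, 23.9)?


Centroid = ((x_A+x_B+x_C)/3, (y_A+y_B+y_C)/3)
= ((22.2+(-14.1)+(-18))/3, ((-26)+15.1+23.9)/3)
= (-3.3, 4.3333)

(-3.3, 4.3333)


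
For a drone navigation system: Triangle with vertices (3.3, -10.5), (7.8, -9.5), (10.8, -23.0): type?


Side lengths squared: AB^2=21.25, BC^2=191.25, CA^2=212.5
Sorted: [21.25, 191.25, 212.5]
By sides: Scalene, By angles: Right

Scalene, Right


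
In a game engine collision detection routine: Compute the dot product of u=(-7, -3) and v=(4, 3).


u . v = u_x*v_x + u_y*v_y = (-7)*4 + (-3)*3
= (-28) + (-9) = -37

-37


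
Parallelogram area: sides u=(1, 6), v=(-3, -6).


|u x v| = |1*(-6) - 6*(-3)|
= |(-6) - (-18)| = 12

12


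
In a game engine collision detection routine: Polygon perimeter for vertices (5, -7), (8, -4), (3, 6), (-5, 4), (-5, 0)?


Sides: (5, -7)->(8, -4): sqrt(18) = 4.242641, (8, -4)->(3, 6): sqrt(125) = 11.18034, (3, 6)->(-5, 4): sqrt(68) = 8.246211, (-5, 4)->(-5, 0): sqrt(16) = 4, (-5, 0)->(5, -7): sqrt(149) = 12.206556
Sum = 39.875748
Perimeter = 39.8757

39.8757


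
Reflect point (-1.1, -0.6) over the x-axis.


Reflection over x-axis: (x,y) -> (x,-y)
(-1.1, -0.6) -> (-1.1, 0.6)

(-1.1, 0.6)


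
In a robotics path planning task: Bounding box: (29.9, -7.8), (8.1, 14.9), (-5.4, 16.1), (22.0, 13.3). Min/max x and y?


x range: [-5.4, 29.9]
y range: [-7.8, 16.1]
Bounding box: (-5.4,-7.8) to (29.9,16.1)

(-5.4,-7.8) to (29.9,16.1)


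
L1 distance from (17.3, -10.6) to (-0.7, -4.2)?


|17.3-(-0.7)| + |(-10.6)-(-4.2)| = 18 + 6.4 = 24.4

24.4


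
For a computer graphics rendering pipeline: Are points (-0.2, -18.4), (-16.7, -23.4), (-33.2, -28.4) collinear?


Cross product: ((-16.7)-(-0.2))*((-28.4)-(-18.4)) - ((-23.4)-(-18.4))*((-33.2)-(-0.2))
= 0

Yes, collinear


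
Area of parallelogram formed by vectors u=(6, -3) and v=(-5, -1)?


|u x v| = |6*(-1) - (-3)*(-5)|
= |(-6) - 15| = 21

21


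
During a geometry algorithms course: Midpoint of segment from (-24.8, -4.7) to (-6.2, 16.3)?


M = (((-24.8)+(-6.2))/2, ((-4.7)+16.3)/2)
= (-15.5, 5.8)

(-15.5, 5.8)


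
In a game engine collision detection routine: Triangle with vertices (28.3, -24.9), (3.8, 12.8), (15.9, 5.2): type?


Side lengths squared: AB^2=2021.54, BC^2=204.17, CA^2=1059.77
Sorted: [204.17, 1059.77, 2021.54]
By sides: Scalene, By angles: Obtuse

Scalene, Obtuse


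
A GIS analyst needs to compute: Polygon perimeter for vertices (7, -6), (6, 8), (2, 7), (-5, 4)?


Sides: (7, -6)->(6, 8): sqrt(197) = 14.035669, (6, 8)->(2, 7): sqrt(17) = 4.123106, (2, 7)->(-5, 4): sqrt(58) = 7.615773, (-5, 4)->(7, -6): sqrt(244) = 15.620499
Sum = 41.395047
Perimeter = 41.395

41.395


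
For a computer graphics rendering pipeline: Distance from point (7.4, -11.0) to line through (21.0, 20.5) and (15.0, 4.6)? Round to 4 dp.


|cross product| = 27.24
|line direction| = sqrt(288.81) = 16.9944
Distance = 27.24/sqrt(288.81) = 1.6029

1.6029


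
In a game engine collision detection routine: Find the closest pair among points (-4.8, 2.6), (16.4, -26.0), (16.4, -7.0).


d(P0,P1) = 35.6006, d(P0,P2) = 23.2723, d(P1,P2) = 19
Closest: P1 and P2

Closest pair: (16.4, -26.0) and (16.4, -7.0), distance = 19


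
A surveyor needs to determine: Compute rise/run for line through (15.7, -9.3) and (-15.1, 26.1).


slope = (y2-y1)/(x2-x1) = (26.1-(-9.3))/((-15.1)-15.7) = 35.4/(-30.8) = -1.1494

-1.1494


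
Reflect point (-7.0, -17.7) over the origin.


Reflection over origin: (x,y) -> (-x,-y)
(-7, -17.7) -> (7, 17.7)

(7, 17.7)


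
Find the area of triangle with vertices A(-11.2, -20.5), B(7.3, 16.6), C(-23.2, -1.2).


Area = |x_A(y_B-y_C) + x_B(y_C-y_A) + x_C(y_A-y_B)|/2
= |(-199.36) + 140.89 + 860.72|/2
= 802.25/2 = 401.125

401.125


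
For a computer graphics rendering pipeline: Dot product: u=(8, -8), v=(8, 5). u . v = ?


u . v = u_x*v_x + u_y*v_y = 8*8 + (-8)*5
= 64 + (-40) = 24

24


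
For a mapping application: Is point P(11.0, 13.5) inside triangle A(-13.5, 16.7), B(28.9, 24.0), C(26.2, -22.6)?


Cross products: AB x AP = -314.53, BC x BP = -805.79, CA x CP = -835.81
All same sign? yes

Yes, inside


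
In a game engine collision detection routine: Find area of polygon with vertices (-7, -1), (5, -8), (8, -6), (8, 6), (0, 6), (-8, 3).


Shoelace sum: ((-7)*(-8) - 5*(-1)) + (5*(-6) - 8*(-8)) + (8*6 - 8*(-6)) + (8*6 - 0*6) + (0*3 - (-8)*6) + ((-8)*(-1) - (-7)*3)
= 316
Area = |316|/2 = 158

158


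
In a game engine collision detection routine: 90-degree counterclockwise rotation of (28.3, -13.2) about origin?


90° CCW: (x,y) -> (-y, x)
(28.3,-13.2) -> (13.2, 28.3)

(13.2, 28.3)


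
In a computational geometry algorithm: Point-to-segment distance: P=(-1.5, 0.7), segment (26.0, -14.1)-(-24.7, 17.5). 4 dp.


Project P onto AB: t = 0.5217 (clamped to [0,1])
Closest point on segment: (-0.4496, 2.3853)
Distance: 1.9859

1.9859


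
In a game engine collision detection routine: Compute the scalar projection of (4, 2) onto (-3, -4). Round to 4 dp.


u.v = -20, |v| = sqrt(25) = 5
Scalar projection = u.v / |v| = -20 / sqrt(25) = -4

-4
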